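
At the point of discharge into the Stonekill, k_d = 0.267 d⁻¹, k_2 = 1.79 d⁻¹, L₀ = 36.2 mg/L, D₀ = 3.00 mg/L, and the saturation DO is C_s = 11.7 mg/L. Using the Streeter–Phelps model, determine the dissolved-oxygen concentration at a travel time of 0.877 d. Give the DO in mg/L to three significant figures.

k_d L₀/(k_2−k_d) = 0.267×36.2/(1.79−0.267) = 9.665/1.523 = 6.346 mg/L.
e^(−k_d t) = e^(−0.267×0.8770) = 0.7912; e^(−k_2 t) = e^(−1.79×0.8770) = 0.2081.
D = 6.346 × (0.7912 − 0.2081) + 3.00 × 0.2081 = 3.701 + 0.6242 = 4.325 mg/L.
DO = C_s − D = 11.7 − 4.325 = 7.375 mg/L.

DO ≈ 7.37 mg/L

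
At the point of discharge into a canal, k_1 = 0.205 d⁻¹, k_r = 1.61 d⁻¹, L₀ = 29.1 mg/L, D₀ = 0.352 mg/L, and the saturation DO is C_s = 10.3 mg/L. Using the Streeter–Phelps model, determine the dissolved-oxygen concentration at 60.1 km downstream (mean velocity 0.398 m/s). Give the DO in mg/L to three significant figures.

Travel time t = x/v = 60.1 km / (0.398 m/s) = 60100 m / 0.398 m/s = 151000 s = 1.748 d.
k_1 L₀/(k_r−k_1) = 0.205×29.1/(1.61−0.205) = 5.965/1.405 = 4.246 mg/L.
e^(−k_1 t) = e^(−0.205×1.748) = 0.6989; e^(−k_r t) = e^(−1.61×1.748) = 0.05997.
D = 4.246 × (0.6989 − 0.05997) + 0.352 × 0.05997 = 2.713 + 0.02111 = 2.734 mg/L.
DO = C_s − D = 10.3 − 2.734 = 7.566 mg/L.

DO ≈ 7.57 mg/L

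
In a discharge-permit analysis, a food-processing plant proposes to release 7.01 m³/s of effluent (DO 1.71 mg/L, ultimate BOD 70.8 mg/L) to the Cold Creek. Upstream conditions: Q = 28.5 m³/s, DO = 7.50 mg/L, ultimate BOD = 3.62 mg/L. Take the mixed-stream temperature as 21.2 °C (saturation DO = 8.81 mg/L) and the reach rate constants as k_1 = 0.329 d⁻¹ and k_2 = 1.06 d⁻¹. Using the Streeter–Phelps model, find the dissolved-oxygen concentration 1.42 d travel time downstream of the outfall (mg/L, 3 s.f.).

DO ≈ 5.19 mg/L

Mixed DO = (28.5×7.50 + 7.01×1.71)/(28.5+7.01) = 225.7/35.51 = 6.357 mg/L.
Mixed L₀ = (28.5×3.62 + 7.01×70.8)/(35.51) = 599.5/35.51 = 16.88 mg/L.
Initial deficit D₀ = C_s − DO₀ = 8.81 − 6.357 = 2.453 mg/L.
D(1.42) = [0.329×16.88/(1.06−0.329)](e^(−0.329×1.42) − e^(−1.06×1.42)) + 2.453 e^(−1.06×1.42)
= 7.598 × (0.6268 − 0.2220) + 2.453 × 0.2220 = 3.620 mg/L.
DO = 8.81 − 3.620 = 5.190 mg/L.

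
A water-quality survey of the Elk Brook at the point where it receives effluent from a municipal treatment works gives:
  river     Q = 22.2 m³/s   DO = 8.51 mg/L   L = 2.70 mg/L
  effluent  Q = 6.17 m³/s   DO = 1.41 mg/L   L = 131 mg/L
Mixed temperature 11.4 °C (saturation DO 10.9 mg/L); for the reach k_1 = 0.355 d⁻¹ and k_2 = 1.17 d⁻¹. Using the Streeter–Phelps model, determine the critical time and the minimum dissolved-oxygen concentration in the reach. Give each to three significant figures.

t_c ≈ 1.03 d; minimum DO ≈ 4.47 mg/L

Mixed DO = (22.2×8.51 + 6.17×1.41)/(22.2+6.17) = 197.6/28.37 = 6.966 mg/L.
Mixed L₀ = (22.2×2.70 + 6.17×131)/(28.37) = 868.2/28.37 = 30.60 mg/L.
Initial deficit D₀ = C_s − DO₀ = 10.9 − 6.966 = 3.934 mg/L.
t_c = (1/0.8150) ln[(1.17/0.355)(1 − 3.934×0.8150/(0.355×30.60))] = 1.227 × ln(2.323) = 1.034 d.
D_c = (0.355/1.17) × 30.60 × e^(−0.355×1.034) = 0.3034 × 30.60 × 0.6927 = 6.432 mg/L.
Minimum DO = 10.9 − 6.432 = 4.468 mg/L.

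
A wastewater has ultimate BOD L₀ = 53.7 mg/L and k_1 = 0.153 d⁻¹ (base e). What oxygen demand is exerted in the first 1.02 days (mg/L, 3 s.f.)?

y_t = L₀(1 − e^(−k_1 t)) = 53.7 × (1 − e^(−0.153×1.02))
= 53.7 × (1 − 0.8555) = 53.7 × 0.1445 = 7.759 mg/L.

y ≈ 7.76 mg/L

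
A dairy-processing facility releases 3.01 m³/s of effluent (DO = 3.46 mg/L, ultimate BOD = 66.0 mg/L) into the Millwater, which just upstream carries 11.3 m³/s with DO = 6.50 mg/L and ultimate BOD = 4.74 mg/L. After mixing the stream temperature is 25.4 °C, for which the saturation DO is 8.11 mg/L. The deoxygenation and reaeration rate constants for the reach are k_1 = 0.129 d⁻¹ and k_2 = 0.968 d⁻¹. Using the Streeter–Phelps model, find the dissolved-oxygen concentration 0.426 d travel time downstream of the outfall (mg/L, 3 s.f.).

Mixed DO = (11.3×6.50 + 3.01×3.46)/(11.3+3.01) = 83.86/14.31 = 5.861 mg/L.
Mixed L₀ = (11.3×4.74 + 3.01×66.0)/(14.31) = 252.2/14.31 = 17.63 mg/L.
Initial deficit D₀ = C_s − DO₀ = 8.11 − 5.861 = 2.249 mg/L.
D(0.426) = [0.129×17.63/(0.968−0.129)](e^(−0.129×0.426) − e^(−0.968×0.426)) + 2.249 e^(−0.968×0.426)
= 2.710 × (0.9465 − 0.6621) + 2.249 × 0.6621 = 2.260 mg/L.
DO = 8.11 − 2.260 = 5.850 mg/L.

DO ≈ 5.85 mg/L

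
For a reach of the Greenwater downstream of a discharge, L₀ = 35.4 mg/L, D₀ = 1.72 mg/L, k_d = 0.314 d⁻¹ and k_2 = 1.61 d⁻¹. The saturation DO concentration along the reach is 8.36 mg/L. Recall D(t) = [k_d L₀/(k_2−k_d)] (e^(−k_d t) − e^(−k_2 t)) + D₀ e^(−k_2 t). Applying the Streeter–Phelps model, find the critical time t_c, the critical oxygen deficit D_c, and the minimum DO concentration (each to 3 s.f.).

At the critical point dD/dt = 0, so k_d L₀ e^(−k_d t) = k_2 D. Substituting D(t) from the Streeter–Phelps equation and solving for t gives
t_c = ln[(k_2/k_d)(1 − D₀(k_2−k_d)/(k_d L₀))] / (k_2−k_d).
Here k_2−k_d = 1.296 d⁻¹ and 1 − D₀(k_2−k_d)/(k_d L₀) = 1 − 1.72×1.296/(0.314×35.4) = 0.7995, so
t_c = ln(5.127 × 0.7995) / 1.296 = 1.411 / 1.296 = 1.089 d.
L(t_c) = L₀ e^(−k_d t_c) = 35.4 × 0.7105 = 25.15 mg/L, and at the critical point k_2 D_c = k_d L, so D_c = (0.314/1.61) × 25.15 = 4.905 mg/L.
Minimum DO = C_s − D_c = 8.36 − 4.905 = 3.455 mg/L.

t_c ≈ 1.09 d; D_c ≈ 4.91 mg/L; min DO ≈ 3.45 mg/L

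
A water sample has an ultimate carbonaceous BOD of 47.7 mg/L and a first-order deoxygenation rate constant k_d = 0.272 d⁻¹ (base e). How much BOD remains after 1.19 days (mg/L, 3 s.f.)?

L_t = L₀ e^(−k_d t) = 47.7 × e^(−0.272×1.19) = 47.7 × 0.7235 = 34.51 mg/L.

L ≈ 34.5 mg/L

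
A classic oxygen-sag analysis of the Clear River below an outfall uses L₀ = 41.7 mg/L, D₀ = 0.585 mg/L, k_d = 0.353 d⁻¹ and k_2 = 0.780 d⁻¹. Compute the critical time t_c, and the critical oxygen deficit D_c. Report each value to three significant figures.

With k_2/k_d = 2.210 and 1 − D₀(k_2−k_d)/(k_d L₀) = 0.9830,
t_c = ln(2.210 × 0.9830) / (0.780 − 0.353) = ln(2.172) / 0.4270 = 0.7757/0.4270 = 1.817 d.
L(t_c) = L₀ e^(−k_d t_c) = 41.7 × 0.5266 = 21.96 mg/L, and at the critical point k_2 D_c = k_d L, so D_c = (0.353/0.780) × 21.96 = 9.938 mg/L.

t_c ≈ 1.82 d; D_c ≈ 9.94 mg/L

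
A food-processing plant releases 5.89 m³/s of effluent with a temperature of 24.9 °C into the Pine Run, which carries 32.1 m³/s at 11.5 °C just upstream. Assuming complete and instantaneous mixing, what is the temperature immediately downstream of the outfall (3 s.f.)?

Flow-weighted mixing: C = (Q_r C_r + Q_w C_w)/(Q_r + Q_w)
= (32.1×11.5 + 5.89×24.9)/(32.1 + 5.89) = 515.8/37.99 = 13.58 °C.

13.6 °C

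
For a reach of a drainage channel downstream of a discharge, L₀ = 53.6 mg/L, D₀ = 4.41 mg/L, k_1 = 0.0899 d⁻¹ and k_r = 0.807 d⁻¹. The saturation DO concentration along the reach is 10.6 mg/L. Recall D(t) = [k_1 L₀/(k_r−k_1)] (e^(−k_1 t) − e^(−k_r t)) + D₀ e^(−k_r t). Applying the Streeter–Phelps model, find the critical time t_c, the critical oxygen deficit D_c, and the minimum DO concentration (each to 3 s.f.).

t_c ≈ 1.57 d; D_c ≈ 5.18 mg/L; min DO ≈ 5.42 mg/L

At the critical point dD/dt = 0, so k_1 L₀ e^(−k_1 t) = k_r D. Substituting D(t) from the Streeter–Phelps equation and solving for t gives
t_c = ln[(k_r/k_1)(1 − D₀(k_r−k_1)/(k_1 L₀))] / (k_r−k_1).
Here k_r−k_1 = 0.7171 d⁻¹ and 1 − D₀(k_r−k_1)/(k_1 L₀) = 1 − 4.41×0.7171/(0.0899×53.6) = 0.3437, so
t_c = ln(8.977 × 0.3437) / 0.7171 = 1.127 / 0.7171 = 1.571 d.
D_c = (k_1/k_r) L₀ e^(−k_1 t_c) = (0.0899/0.807) × 53.6 × e^(−0.0899×1.571) = 0.1114 × 53.6 × 0.8683 = 5.185 mg/L.
Minimum DO = C_s − D_c = 10.6 − 5.185 = 5.415 mg/L.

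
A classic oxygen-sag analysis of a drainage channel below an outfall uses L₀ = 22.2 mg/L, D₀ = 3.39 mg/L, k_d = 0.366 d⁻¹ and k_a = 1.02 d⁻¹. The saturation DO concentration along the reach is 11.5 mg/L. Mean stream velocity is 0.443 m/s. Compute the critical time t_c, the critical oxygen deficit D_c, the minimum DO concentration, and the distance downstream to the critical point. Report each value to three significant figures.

t_c = [1/(k_a−k_d)] ln[(k_a/k_d)(1 − D₀(k_a−k_d)/(k_d L₀))]
= [1/(1.02−0.366)] ln[(1.02/0.366)(1 − 3.39×0.6540/(0.366×22.2))]
= (1/0.6540) ln[2.787 × 0.7271] = 1.529 × ln(2.026) = 1.529 × 0.7063 = 1.080 d.
D_c = (k_d/k_a) L₀ e^(−k_d t_c) = (0.366/1.02) × 22.2 × e^(−0.366×1.080) = 0.3588 × 22.2 × 0.6735 = 5.365 mg/L.
Minimum DO = C_s − D_c = 11.5 − 5.365 = 6.135 mg/L.
x_c = v t_c = 0.443 m/s × 1.080 d × 86400 s/d = 41340 m ≈ 41.3 km.

t_c ≈ 1.08 d; D_c ≈ 5.37 mg/L; min DO ≈ 6.13 mg/L; x_c ≈ 41.3 km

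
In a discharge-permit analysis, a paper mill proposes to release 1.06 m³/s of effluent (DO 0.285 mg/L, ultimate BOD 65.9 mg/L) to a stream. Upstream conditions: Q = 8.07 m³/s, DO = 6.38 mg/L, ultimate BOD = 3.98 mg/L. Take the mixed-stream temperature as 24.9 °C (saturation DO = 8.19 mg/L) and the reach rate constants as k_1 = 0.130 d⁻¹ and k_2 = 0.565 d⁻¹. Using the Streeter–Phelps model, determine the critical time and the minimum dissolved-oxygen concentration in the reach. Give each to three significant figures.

t_c ≈ 0.151 d; minimum DO ≈ 5.67 mg/L

Mixed DO = (8.07×6.38 + 1.06×0.285)/(8.07+1.06) = 51.79/9.130 = 5.672 mg/L.
Mixed L₀ = (8.07×3.98 + 1.06×65.9)/(9.130) = 102.0/9.130 = 11.17 mg/L.
Initial deficit D₀ = C_s − DO₀ = 8.19 − 5.672 = 2.518 mg/L.
t_c = (1/0.4350) ln[(0.565/0.130)(1 − 2.518×0.4350/(0.130×11.17))] = 2.299 × ln(1.068) = 0.1512 d.
D_c = (0.130/0.565) × 11.17 × e^(−0.130×0.1512) = 0.2301 × 11.17 × 0.9805 = 2.520 mg/L.
Minimum DO = 8.19 − 2.520 = 5.670 mg/L.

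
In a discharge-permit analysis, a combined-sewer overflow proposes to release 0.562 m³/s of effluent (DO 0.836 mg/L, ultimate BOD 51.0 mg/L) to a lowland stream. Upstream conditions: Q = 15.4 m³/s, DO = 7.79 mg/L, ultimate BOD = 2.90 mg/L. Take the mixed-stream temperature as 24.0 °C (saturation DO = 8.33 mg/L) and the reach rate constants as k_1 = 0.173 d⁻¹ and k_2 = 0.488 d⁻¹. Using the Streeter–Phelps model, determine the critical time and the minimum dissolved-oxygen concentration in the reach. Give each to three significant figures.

Mixed DO = (15.4×7.79 + 0.562×0.836)/(15.4+0.562) = 120.4/15.96 = 7.545 mg/L.
Mixed L₀ = (15.4×2.90 + 0.562×51.0)/(15.96) = 73.32/15.96 = 4.594 mg/L.
Initial deficit D₀ = C_s − DO₀ = 8.33 − 7.545 = 0.7848 mg/L.
t_c = (1/0.3150) ln[(0.488/0.173)(1 − 0.7848×0.3150/(0.173×4.594))] = 3.175 × ln(1.943) = 2.109 d.
D_c = (0.173/0.488) × 4.594 × e^(−0.173×2.109) = 0.3545 × 4.594 × 0.6943 = 1.131 mg/L.
Minimum DO = 8.33 − 1.131 = 7.199 mg/L.

t_c ≈ 2.11 d; minimum DO ≈ 7.20 mg/L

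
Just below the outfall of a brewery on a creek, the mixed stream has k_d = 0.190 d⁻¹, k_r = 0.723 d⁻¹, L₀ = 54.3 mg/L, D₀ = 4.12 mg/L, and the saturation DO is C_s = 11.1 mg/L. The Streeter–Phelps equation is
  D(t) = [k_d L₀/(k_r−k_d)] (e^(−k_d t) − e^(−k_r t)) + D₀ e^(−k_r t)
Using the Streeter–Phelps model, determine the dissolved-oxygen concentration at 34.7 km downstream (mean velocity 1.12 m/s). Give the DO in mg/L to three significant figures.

Travel time t = x/v = 34.7 km / (1.12 m/s) = 34700 m / 1.12 m/s = 30980 s = 0.3586 d.
k_d L₀/(k_r−k_d) = 0.190×54.3/(0.723−0.190) = 10.32/0.5330 = 19.36 mg/L.
e^(−k_d t) = e^(−0.190×0.3586) = 0.9341; e^(−k_r t) = e^(−0.723×0.3586) = 0.7716.
D = 19.36 × (0.9341 − 0.7716) + 4.12 × 0.7716 = 3.146 + 3.179 = 6.325 mg/L.
DO = C_s − D = 11.1 − 6.325 = 4.775 mg/L.

DO ≈ 4.78 mg/L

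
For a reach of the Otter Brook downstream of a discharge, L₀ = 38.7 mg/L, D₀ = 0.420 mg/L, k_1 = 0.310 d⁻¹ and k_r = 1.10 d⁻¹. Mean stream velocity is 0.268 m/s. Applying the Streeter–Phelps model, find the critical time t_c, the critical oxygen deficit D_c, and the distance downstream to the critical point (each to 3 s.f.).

t_c ≈ 1.57 d; D_c ≈ 6.71 mg/L; x_c ≈ 36.3 km

At the critical point dD/dt = 0, so k_1 L₀ e^(−k_1 t) = k_r D. Substituting D(t) from the Streeter–Phelps equation and solving for t gives
t_c = ln[(k_r/k_1)(1 − D₀(k_r−k_1)/(k_1 L₀))] / (k_r−k_1).
Here k_r−k_1 = 0.7900 d⁻¹ and 1 − D₀(k_r−k_1)/(k_1 L₀) = 1 − 0.420×0.7900/(0.310×38.7) = 0.9723, so
t_c = ln(3.548 × 0.9723) / 0.7900 = 1.238 / 0.7900 = 1.568 d.
D_c = (k_1/k_r) L₀ e^(−k_1 t_c) = (0.310/1.10) × 38.7 × e^(−0.310×1.568) = 0.2818 × 38.7 × 0.6151 = 6.708 mg/L.
x_c = v t_c = 0.268 m/s × 1.568 d × 86400 s/d = 36300 m ≈ 36.3 km.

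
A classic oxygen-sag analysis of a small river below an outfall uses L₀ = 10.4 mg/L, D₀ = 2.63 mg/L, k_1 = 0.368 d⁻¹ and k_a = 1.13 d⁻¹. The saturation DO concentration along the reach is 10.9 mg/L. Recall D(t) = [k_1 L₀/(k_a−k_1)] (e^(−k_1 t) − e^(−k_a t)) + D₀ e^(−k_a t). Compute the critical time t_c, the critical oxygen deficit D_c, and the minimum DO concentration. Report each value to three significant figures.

t_c = [1/(k_a−k_1)] ln[(k_a/k_1)(1 − D₀(k_a−k_1)/(k_1 L₀))]
= [1/(1.13−0.368)] ln[(1.13/0.368)(1 − 2.63×0.7620/(0.368×10.4))]
= (1/0.7620) ln[3.071 × 0.4764] = 1.312 × ln(1.463) = 1.312 × 0.3803 = 0.4991 d.
L(t_c) = L₀ e^(−k_1 t_c) = 10.4 × 0.8322 = 8.655 mg/L, and at the critical point k_a D_c = k_1 L, so D_c = (0.368/1.13) × 8.655 = 2.819 mg/L.
Minimum DO = C_s − D_c = 10.9 − 2.819 = 8.081 mg/L.

t_c ≈ 0.499 d; D_c ≈ 2.82 mg/L; min DO ≈ 8.08 mg/L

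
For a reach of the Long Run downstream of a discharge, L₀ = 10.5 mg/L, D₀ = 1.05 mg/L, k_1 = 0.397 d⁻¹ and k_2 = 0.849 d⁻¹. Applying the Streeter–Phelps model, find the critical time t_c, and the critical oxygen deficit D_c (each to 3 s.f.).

t_c ≈ 1.41 d; D_c ≈ 2.80 mg/L

At the critical point dD/dt = 0, so k_1 L₀ e^(−k_1 t) = k_2 D. Substituting D(t) from the Streeter–Phelps equation and solving for t gives
t_c = ln[(k_2/k_1)(1 − D₀(k_2−k_1)/(k_1 L₀))] / (k_2−k_1).
Here k_2−k_1 = 0.4520 d⁻¹ and 1 − D₀(k_2−k_1)/(k_1 L₀) = 1 − 1.05×0.4520/(0.397×10.5) = 0.8861, so
t_c = ln(2.139 × 0.8861) / 0.4520 = 0.6392 / 0.4520 = 1.414 d.
L(t_c) = L₀ e^(−k_1 t_c) = 10.5 × 0.5704 = 5.989 mg/L, and at the critical point k_2 D_c = k_1 L, so D_c = (0.397/0.849) × 5.989 = 2.800 mg/L.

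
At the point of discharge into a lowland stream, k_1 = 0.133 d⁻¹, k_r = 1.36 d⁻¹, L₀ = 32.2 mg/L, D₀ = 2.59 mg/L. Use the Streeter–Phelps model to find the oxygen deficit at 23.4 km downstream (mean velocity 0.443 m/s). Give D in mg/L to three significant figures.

D ≈ 2.83 mg/L

Travel time t = x/v = 23.4 km / (0.443 m/s) = 23400 m / 0.443 m/s = 52820 s = 0.6114 d.
k_1 L₀/(k_r−k_1) = 0.133×32.2/(1.36−0.133) = 4.283/1.227 = 3.490 mg/L.
e^(−k_1 t) = e^(−0.133×0.6114) = 0.9219; e^(−k_r t) = e^(−1.36×0.6114) = 0.4354.
D = 3.490 × (0.9219 − 0.4354) + 2.59 × 0.4354 = 1.698 + 1.128 = 2.826 mg/L.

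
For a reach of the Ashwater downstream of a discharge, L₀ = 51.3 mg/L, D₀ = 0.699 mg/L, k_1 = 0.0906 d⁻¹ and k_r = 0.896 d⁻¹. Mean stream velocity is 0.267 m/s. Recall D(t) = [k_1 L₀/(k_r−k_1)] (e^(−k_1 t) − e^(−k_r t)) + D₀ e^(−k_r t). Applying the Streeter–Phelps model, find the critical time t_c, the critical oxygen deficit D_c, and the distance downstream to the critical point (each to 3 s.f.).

With k_r/k_1 = 9.890 and 1 − D₀(k_r−k_1)/(k_1 L₀) = 0.8789,
t_c = ln(9.890 × 0.8789) / (0.896 − 0.0906) = ln(8.692) / 0.8054 = 2.162/0.8054 = 2.685 d.
L(t_c) = L₀ e^(−k_1 t_c) = 51.3 × 0.7841 = 40.22 mg/L, and at the critical point k_r D_c = k_1 L, so D_c = (0.0906/0.896) × 40.22 = 4.067 mg/L.
x_c = v t_c = 0.267 m/s × 2.685 d × 86400 s/d = 61940 m ≈ 61.9 km.

t_c ≈ 2.68 d; D_c ≈ 4.07 mg/L; x_c ≈ 61.9 km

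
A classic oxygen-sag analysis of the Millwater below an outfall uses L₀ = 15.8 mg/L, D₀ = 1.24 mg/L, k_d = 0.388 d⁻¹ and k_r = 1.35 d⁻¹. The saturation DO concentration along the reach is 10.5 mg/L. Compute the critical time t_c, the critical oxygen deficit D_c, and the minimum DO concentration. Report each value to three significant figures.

At the critical point dD/dt = 0, so k_d L₀ e^(−k_d t) = k_r D. Substituting D(t) from the Streeter–Phelps equation and solving for t gives
t_c = ln[(k_r/k_d)(1 − D₀(k_r−k_d)/(k_d L₀))] / (k_r−k_d).
Here k_r−k_d = 0.9620 d⁻¹ and 1 − D₀(k_r−k_d)/(k_d L₀) = 1 − 1.24×0.9620/(0.388×15.8) = 0.8054, so
t_c = ln(3.479 × 0.8054) / 0.9620 = 1.030 / 0.9620 = 1.071 d.
D_c = (k_d/k_r) L₀ e^(−k_d t_c) = (0.388/1.35) × 15.8 × e^(−0.388×1.071) = 0.2874 × 15.8 × 0.6599 = 2.997 mg/L.
Minimum DO = C_s − D_c = 10.5 − 2.997 = 7.503 mg/L.

t_c ≈ 1.07 d; D_c ≈ 3.00 mg/L; min DO ≈ 7.50 mg/L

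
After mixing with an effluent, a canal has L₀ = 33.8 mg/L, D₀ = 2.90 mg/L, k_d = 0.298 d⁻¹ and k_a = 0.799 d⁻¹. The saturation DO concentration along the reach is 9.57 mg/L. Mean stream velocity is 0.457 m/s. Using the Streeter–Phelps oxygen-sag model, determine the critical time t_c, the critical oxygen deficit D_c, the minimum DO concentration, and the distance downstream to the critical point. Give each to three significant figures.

At the critical point dD/dt = 0, so k_d L₀ e^(−k_d t) = k_a D. Substituting D(t) from the Streeter–Phelps equation and solving for t gives
t_c = ln[(k_a/k_d)(1 − D₀(k_a−k_d)/(k_d L₀))] / (k_a−k_d).
Here k_a−k_d = 0.5010 d⁻¹ and 1 − D₀(k_a−k_d)/(k_d L₀) = 1 − 2.90×0.5010/(0.298×33.8) = 0.8558, so
t_c = ln(2.681 × 0.8558) / 0.5010 = 0.8305 / 0.5010 = 1.658 d.
L(t_c) = L₀ e^(−k_d t_c) = 33.8 × 0.6102 = 20.62 mg/L, and at the critical point k_a D_c = k_d L, so D_c = (0.298/0.799) × 20.62 = 7.692 mg/L.
Minimum DO = C_s − D_c = 9.57 − 7.692 = 1.878 mg/L.
x_c = v t_c = 0.457 m/s × 1.658 d × 86400 s/d = 65450 m ≈ 65.5 km.

t_c ≈ 1.66 d; D_c ≈ 7.69 mg/L; min DO ≈ 1.88 mg/L; x_c ≈ 65.5 km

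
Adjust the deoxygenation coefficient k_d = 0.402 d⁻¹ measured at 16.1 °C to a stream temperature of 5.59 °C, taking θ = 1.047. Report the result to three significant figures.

k_d(T₂) = k_d(T₁) · θ^(T₂−T₁) = 0.402 × 1.047^(5.59−16.1)
= 0.402 × 1.047^-10.5 = 0.402 × 0.6171 = 0.2481 d⁻¹.

k_d ≈ 0.248 d⁻¹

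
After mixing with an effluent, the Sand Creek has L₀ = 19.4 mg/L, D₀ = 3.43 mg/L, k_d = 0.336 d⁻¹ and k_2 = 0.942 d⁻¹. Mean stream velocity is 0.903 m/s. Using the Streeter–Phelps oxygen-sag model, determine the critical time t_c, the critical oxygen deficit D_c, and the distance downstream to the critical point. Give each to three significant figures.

t_c ≈ 1.07 d; D_c ≈ 4.83 mg/L; x_c ≈ 83.3 km

At the critical point dD/dt = 0, so k_d L₀ e^(−k_d t) = k_2 D. Substituting D(t) from the Streeter–Phelps equation and solving for t gives
t_c = ln[(k_2/k_d)(1 − D₀(k_2−k_d)/(k_d L₀))] / (k_2−k_d).
Here k_2−k_d = 0.6060 d⁻¹ and 1 − D₀(k_2−k_d)/(k_d L₀) = 1 − 3.43×0.6060/(0.336×19.4) = 0.6811, so
t_c = ln(2.804 × 0.6811) / 0.6060 = 0.6469 / 0.6060 = 1.067 d.
L(t_c) = L₀ e^(−k_d t_c) = 19.4 × 0.6986 = 13.55 mg/L, and at the critical point k_2 D_c = k_d L, so D_c = (0.336/0.942) × 13.55 = 4.834 mg/L.
x_c = v t_c = 0.903 m/s × 1.067 d × 86400 s/d = 83280 m ≈ 83.3 km.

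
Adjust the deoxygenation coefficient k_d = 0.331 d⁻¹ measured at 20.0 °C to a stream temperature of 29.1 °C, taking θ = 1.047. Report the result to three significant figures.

k_d(T₂) = k_d(T₁) · θ^(T₂−T₁) = 0.331 × 1.047^(29.1−20.0)
= 0.331 × 1.047^9.10 = 0.331 × 1.519 = 0.5027 d⁻¹.

k_d ≈ 0.503 d⁻¹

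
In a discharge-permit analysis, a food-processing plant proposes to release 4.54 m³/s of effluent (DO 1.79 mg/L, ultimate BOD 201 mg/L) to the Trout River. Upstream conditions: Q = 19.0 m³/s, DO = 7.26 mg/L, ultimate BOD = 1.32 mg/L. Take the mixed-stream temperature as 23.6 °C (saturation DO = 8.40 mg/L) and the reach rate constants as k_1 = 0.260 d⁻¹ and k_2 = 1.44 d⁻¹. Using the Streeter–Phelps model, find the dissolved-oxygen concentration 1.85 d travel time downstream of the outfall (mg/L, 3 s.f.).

DO ≈ 3.43 mg/L

Mixed DO = (19.0×7.26 + 4.54×1.79)/(19.0+4.54) = 146.1/23.54 = 6.205 mg/L.
Mixed L₀ = (19.0×1.32 + 4.54×201)/(23.54) = 937.6/23.54 = 39.83 mg/L.
Initial deficit D₀ = C_s − DO₀ = 8.40 − 6.205 = 2.195 mg/L.
D(1.85) = [0.260×39.83/(1.44−0.260)](e^(−0.260×1.85) − e^(−1.44×1.85)) + 2.195 e^(−1.44×1.85)
= 8.776 × (0.6182 − 0.06967) + 2.195 × 0.06967 = 4.967 mg/L.
DO = 8.40 − 4.967 = 3.433 mg/L.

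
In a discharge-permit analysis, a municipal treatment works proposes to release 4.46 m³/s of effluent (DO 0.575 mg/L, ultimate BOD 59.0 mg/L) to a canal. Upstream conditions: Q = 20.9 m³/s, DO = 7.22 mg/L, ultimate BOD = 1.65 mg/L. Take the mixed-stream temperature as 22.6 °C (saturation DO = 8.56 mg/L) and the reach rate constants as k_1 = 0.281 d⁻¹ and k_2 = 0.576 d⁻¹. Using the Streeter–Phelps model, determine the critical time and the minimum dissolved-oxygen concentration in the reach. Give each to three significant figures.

Mixed DO = (20.9×7.22 + 4.46×0.575)/(20.9+4.46) = 153.5/25.36 = 6.051 mg/L.
Mixed L₀ = (20.9×1.65 + 4.46×59.0)/(25.36) = 297.6/25.36 = 11.74 mg/L.
Initial deficit D₀ = C_s − DO₀ = 8.56 − 6.051 = 2.509 mg/L.
t_c = (1/0.2950) ln[(0.576/0.281)(1 − 2.509×0.2950/(0.281×11.74))] = 3.390 × ln(1.590) = 1.572 d.
D_c = (0.281/0.576) × 11.74 × e^(−0.281×1.572) = 0.4878 × 11.74 × 0.6430 = 3.681 mg/L.
Minimum DO = 8.56 − 3.681 = 4.879 mg/L.

t_c ≈ 1.57 d; minimum DO ≈ 4.88 mg/L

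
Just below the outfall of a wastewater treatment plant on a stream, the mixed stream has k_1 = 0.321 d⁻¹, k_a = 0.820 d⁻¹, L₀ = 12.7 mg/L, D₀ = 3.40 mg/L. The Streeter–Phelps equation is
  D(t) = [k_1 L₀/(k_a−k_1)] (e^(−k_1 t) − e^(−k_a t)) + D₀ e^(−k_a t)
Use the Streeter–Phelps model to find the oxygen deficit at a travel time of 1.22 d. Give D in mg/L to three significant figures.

k_1 L₀/(k_a−k_1) = 0.321×12.7/(0.820−0.321) = 4.077/0.4990 = 8.170 mg/L.
e^(−k_1 t) = e^(−0.321×1.220) = 0.6760; e^(−k_a t) = e^(−0.820×1.220) = 0.3677.
D = 8.170 × (0.6760 − 0.3677) + 3.40 × 0.3677 = 2.518 + 1.250 = 3.768 mg/L.

D ≈ 3.77 mg/L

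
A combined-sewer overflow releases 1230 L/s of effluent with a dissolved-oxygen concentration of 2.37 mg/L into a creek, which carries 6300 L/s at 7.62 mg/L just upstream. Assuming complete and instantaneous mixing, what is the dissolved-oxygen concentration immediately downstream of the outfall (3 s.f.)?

6.76 mg/L

Flow-weighted mixing: C = (Q_r C_r + Q_w C_w)/(Q_r + Q_w)
= (6300×7.62 + 1230×2.37)/(6300 + 1230) = 50920/7530 = 6.762 mg/L.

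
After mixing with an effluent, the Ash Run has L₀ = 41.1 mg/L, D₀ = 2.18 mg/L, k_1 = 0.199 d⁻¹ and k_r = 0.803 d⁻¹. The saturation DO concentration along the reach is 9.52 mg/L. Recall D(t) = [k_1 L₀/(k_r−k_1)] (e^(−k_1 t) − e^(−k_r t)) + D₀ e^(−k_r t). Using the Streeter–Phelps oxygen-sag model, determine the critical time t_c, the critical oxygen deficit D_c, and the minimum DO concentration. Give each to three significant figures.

t_c ≈ 2.02 d; D_c ≈ 6.82 mg/L; min DO ≈ 2.70 mg/L

With k_r/k_1 = 4.035 and 1 − D₀(k_r−k_1)/(k_1 L₀) = 0.8390,
t_c = ln(4.035 × 0.8390) / (0.803 − 0.199) = ln(3.386) / 0.6040 = 1.220/0.6040 = 2.019 d.
L(t_c) = L₀ e^(−k_1 t_c) = 41.1 × 0.6691 = 27.50 mg/L, and at the critical point k_r D_c = k_1 L, so D_c = (0.199/0.803) × 27.50 = 6.815 mg/L.
Minimum DO = C_s − D_c = 9.52 − 6.815 = 2.705 mg/L.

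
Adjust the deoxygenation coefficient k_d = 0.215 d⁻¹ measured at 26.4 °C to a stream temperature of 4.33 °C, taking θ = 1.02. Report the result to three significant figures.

k_d ≈ 0.139 d⁻¹

k_d(T₂) = k_d(T₁) · θ^(T₂−T₁) = 0.215 × 1.02^(4.33−26.4)
= 0.215 × 1.02^-22.1 = 0.215 × 0.6459 = 0.1389 d⁻¹.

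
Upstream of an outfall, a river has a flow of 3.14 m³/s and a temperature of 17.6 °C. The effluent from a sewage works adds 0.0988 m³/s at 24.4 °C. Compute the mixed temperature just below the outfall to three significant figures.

Flow-weighted mixing: C = (Q_r C_r + Q_w C_w)/(Q_r + Q_w)
= (3.14×17.6 + 0.0988×24.4)/(3.14 + 0.0988) = 57.67/3.239 = 17.81 °C.

17.8 °C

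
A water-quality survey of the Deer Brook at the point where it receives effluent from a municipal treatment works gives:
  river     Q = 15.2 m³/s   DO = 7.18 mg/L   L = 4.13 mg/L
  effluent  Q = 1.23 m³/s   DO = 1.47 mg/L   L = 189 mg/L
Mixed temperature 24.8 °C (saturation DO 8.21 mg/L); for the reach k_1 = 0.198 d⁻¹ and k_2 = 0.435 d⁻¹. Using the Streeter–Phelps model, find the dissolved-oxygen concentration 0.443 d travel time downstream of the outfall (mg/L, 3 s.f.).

DO ≈ 5.64 mg/L

Mixed DO = (15.2×7.18 + 1.23×1.47)/(15.2+1.23) = 110.9/16.43 = 6.753 mg/L.
Mixed L₀ = (15.2×4.13 + 1.23×189)/(16.43) = 295.2/16.43 = 17.97 mg/L.
Initial deficit D₀ = C_s − DO₀ = 8.21 − 6.753 = 1.457 mg/L.
D(0.443) = [0.198×17.97/(0.435−0.198)](e^(−0.198×0.443) − e^(−0.435×0.443)) + 1.457 e^(−0.435×0.443)
= 15.01 × (0.9160 − 0.8247) + 1.457 × 0.8247 = 2.573 mg/L.
DO = 8.21 − 2.573 = 5.637 mg/L.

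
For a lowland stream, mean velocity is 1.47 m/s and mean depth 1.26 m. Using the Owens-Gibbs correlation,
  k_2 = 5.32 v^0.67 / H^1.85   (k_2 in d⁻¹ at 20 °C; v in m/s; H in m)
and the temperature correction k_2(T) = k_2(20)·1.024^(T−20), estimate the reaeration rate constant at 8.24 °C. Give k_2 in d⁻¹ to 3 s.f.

k_2(20) = 5.32 × 1.47^0.67 / 1.26^1.85 = 5.32 × 1.295 / 1.534 = 4.491 d⁻¹.
k_2(8.24) = 4.491 × 1.024^(8.24−20) = 4.491 × 0.7566 = 3.398 d⁻¹.

k_2 ≈ 3.40 d⁻¹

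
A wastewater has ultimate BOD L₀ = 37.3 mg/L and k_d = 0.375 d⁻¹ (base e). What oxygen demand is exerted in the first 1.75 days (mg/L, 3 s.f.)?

y ≈ 17.9 mg/L

y_t = L₀(1 − e^(−k_d t)) = 37.3 × (1 − e^(−0.375×1.75))
= 37.3 × (1 − 0.5188) = 37.3 × 0.4812 = 17.95 mg/L.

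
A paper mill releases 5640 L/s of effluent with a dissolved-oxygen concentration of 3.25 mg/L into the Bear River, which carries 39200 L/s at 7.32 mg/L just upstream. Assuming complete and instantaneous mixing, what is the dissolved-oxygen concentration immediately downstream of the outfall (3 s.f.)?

Flow-weighted mixing: C = (Q_r C_r + Q_w C_w)/(Q_r + Q_w)
= (39200×7.32 + 5640×3.25)/(39200 + 5640) = 305300/44840 = 6.808 mg/L.

6.81 mg/L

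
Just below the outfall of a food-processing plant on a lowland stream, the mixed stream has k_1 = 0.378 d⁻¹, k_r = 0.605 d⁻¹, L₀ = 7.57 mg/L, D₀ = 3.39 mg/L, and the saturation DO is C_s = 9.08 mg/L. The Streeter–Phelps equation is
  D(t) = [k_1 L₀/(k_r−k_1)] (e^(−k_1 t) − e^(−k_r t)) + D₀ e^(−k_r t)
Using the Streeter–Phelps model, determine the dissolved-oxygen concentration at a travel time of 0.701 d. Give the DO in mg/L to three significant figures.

DO ≈ 5.44 mg/L

k_1 L₀/(k_r−k_1) = 0.378×7.57/(0.605−0.378) = 2.861/0.2270 = 12.61 mg/L.
e^(−k_1 t) = e^(−0.378×0.7010) = 0.7672; e^(−k_r t) = e^(−0.605×0.7010) = 0.6544.
D = 12.61 × (0.7672 − 0.6544) + 3.39 × 0.6544 = 1.423 + 2.218 = 3.641 mg/L.
DO = C_s − D = 9.08 − 3.641 = 5.439 mg/L.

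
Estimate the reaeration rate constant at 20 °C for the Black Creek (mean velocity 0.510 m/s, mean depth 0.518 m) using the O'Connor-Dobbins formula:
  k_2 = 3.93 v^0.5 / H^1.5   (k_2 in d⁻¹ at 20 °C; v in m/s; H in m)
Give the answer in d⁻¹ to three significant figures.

k_2 = 3.93 × 0.510^0.5 / 0.518^1.5 = 3.93 × 0.7141 / 0.3728 = 7.528 d⁻¹.

k_2 ≈ 7.53 d⁻¹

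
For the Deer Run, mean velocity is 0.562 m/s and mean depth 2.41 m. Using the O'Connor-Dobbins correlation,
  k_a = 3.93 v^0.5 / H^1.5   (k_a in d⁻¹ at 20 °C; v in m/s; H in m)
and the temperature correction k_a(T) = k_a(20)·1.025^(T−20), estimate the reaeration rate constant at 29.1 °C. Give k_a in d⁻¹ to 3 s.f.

k_a ≈ 0.986 d⁻¹

k_a(20) = 3.93 × 0.562^0.5 / 2.41^1.5 = 3.93 × 0.7497 / 3.741 = 0.7875 d⁻¹.
k_a(29.1) = 0.7875 × 1.025^(29.1−20) = 0.7875 × 1.252 = 0.9859 d⁻¹.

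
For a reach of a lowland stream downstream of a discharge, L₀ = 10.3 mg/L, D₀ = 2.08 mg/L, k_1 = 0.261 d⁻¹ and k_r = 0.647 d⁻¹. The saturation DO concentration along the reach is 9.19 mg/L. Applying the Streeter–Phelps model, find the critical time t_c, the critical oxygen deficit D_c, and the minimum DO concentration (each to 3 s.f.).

t_c = [1/(k_r−k_1)] ln[(k_r/k_1)(1 − D₀(k_r−k_1)/(k_1 L₀))]
= [1/(0.647−0.261)] ln[(0.647/0.261)(1 − 2.08×0.3860/(0.261×10.3))]
= (1/0.3860) ln[2.479 × 0.7013] = 2.591 × ln(1.739) = 2.591 × 0.5531 = 1.433 d.
D_c = (k_1/k_r) L₀ e^(−k_1 t_c) = (0.261/0.647) × 10.3 × e^(−0.261×1.433) = 0.4034 × 10.3 × 0.6880 = 2.859 mg/L.
Minimum DO = C_s − D_c = 9.19 − 2.859 = 6.331 mg/L.

t_c ≈ 1.43 d; D_c ≈ 2.86 mg/L; min DO ≈ 6.33 mg/L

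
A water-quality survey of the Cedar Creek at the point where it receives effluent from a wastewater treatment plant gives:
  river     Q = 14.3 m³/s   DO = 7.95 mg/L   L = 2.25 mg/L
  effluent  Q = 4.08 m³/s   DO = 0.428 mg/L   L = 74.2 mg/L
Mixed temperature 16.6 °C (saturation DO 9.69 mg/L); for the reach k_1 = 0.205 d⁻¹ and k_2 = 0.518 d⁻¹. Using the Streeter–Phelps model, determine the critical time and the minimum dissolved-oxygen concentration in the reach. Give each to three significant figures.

Mixed DO = (14.3×7.95 + 4.08×0.428)/(14.3+4.08) = 115.4/18.38 = 6.280 mg/L.
Mixed L₀ = (14.3×2.25 + 4.08×74.2)/(18.38) = 334.9/18.38 = 18.22 mg/L.
Initial deficit D₀ = C_s − DO₀ = 9.69 − 6.280 = 3.410 mg/L.
t_c = (1/0.3130) ln[(0.518/0.205)(1 − 3.410×0.3130/(0.205×18.22))] = 3.195 × ln(1.805) = 1.887 d.
D_c = (0.205/0.518) × 18.22 × e^(−0.205×1.887) = 0.3958 × 18.22 × 0.6793 = 4.898 mg/L.
Minimum DO = 9.69 − 4.898 = 4.792 mg/L.

t_c ≈ 1.89 d; minimum DO ≈ 4.79 mg/L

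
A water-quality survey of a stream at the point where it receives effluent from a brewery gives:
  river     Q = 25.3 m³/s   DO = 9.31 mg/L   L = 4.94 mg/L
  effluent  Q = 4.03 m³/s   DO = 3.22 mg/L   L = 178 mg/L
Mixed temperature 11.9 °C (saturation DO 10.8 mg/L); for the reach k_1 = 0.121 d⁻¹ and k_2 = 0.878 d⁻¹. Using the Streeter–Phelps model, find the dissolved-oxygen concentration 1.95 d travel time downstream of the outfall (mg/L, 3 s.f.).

DO ≈ 7.58 mg/L

Mixed DO = (25.3×9.31 + 4.03×3.22)/(25.3+4.03) = 248.5/29.33 = 8.473 mg/L.
Mixed L₀ = (25.3×4.94 + 4.03×178)/(29.33) = 842.3/29.33 = 28.72 mg/L.
Initial deficit D₀ = C_s − DO₀ = 10.8 − 8.473 = 2.327 mg/L.
D(1.95) = [0.121×28.72/(0.878−0.121)](e^(−0.121×1.95) − e^(−0.878×1.95)) + 2.327 e^(−0.878×1.95)
= 4.590 × (0.7898 − 0.1805) + 2.327 × 0.1805 = 3.217 mg/L.
DO = 10.8 − 3.217 = 7.583 mg/L.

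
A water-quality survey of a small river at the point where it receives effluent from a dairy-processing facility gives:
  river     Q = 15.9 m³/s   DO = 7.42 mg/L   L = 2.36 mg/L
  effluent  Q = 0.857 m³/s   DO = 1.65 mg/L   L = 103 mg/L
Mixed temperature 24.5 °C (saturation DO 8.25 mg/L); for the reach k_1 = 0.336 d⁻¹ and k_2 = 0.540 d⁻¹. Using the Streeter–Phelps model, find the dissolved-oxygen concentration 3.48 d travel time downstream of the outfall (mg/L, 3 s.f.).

DO ≈ 6.13 mg/L

Mixed DO = (15.9×7.42 + 0.857×1.65)/(15.9+0.857) = 119.4/16.76 = 7.125 mg/L.
Mixed L₀ = (15.9×2.36 + 0.857×103)/(16.76) = 125.8/16.76 = 7.507 mg/L.
Initial deficit D₀ = C_s − DO₀ = 8.25 − 7.125 = 1.125 mg/L.
D(3.48) = [0.336×7.507/(0.540−0.336)](e^(−0.336×3.48) − e^(−0.540×3.48)) + 1.125 e^(−0.540×3.48)
= 12.36 × (0.3106 − 0.1527) + 1.125 × 0.1527 = 2.124 mg/L.
DO = 8.25 − 2.124 = 6.126 mg/L.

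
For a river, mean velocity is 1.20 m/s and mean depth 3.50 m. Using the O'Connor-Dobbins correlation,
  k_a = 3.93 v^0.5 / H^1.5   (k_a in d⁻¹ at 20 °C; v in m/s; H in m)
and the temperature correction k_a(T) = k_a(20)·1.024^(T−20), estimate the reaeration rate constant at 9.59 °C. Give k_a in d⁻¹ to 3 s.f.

k_a ≈ 0.514 d⁻¹

k_a(20) = 3.93 × 1.20^0.5 / 3.50^1.5 = 3.93 × 1.095 / 6.548 = 0.6575 d⁻¹.
k_a(9.59) = 0.6575 × 1.024^(9.59−20) = 0.6575 × 0.7812 = 0.5136 d⁻¹.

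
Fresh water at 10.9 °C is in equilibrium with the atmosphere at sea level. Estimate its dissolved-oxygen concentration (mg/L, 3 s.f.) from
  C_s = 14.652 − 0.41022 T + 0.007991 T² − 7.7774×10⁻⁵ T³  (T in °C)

C_s = 14.652 − 0.41022×10.9 + 0.007991×10.9² − 7.7774×10⁻⁵×10.9³ = 11.03 mg/L.

C_s ≈ 11.0 mg/L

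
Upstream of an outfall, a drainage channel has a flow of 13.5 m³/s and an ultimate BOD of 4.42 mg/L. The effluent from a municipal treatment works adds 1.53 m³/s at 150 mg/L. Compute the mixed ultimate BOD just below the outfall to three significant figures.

19.2 mg/L

Flow-weighted mixing: C = (Q_r C_r + Q_w C_w)/(Q_r + Q_w)
= (13.5×4.42 + 1.53×150)/(13.5 + 1.53) = 289.2/15.03 = 19.24 mg/L.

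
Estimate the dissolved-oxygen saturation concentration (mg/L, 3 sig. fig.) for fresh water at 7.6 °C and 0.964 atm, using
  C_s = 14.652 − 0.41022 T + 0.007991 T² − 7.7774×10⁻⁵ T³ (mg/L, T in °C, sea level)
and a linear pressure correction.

At sea level: C_s = 14.652 − 0.41022×7.6 + 0.007991×7.6² − 7.7774×10⁻⁵×7.6³ = 11.96 mg/L.
Pressure correction: C_s' = 11.96 × 0.964 = 11.53 mg/L.

C_s ≈ 11.5 mg/L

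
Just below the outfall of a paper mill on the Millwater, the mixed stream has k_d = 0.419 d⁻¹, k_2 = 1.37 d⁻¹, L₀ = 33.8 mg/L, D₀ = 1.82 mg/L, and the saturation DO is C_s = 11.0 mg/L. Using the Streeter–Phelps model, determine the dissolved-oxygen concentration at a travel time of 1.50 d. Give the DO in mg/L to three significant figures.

DO ≈ 4.73 mg/L

k_d L₀/(k_2−k_d) = 0.419×33.8/(1.37−0.419) = 14.16/0.9510 = 14.89 mg/L.
e^(−k_d t) = e^(−0.419×1.500) = 0.5334; e^(−k_2 t) = e^(−1.37×1.500) = 0.1281.
D = 14.89 × (0.5334 − 0.1281) + 1.82 × 0.1281 = 6.036 + 0.2331 = 6.269 mg/L.
DO = C_s − D = 11.0 − 6.269 = 4.731 mg/L.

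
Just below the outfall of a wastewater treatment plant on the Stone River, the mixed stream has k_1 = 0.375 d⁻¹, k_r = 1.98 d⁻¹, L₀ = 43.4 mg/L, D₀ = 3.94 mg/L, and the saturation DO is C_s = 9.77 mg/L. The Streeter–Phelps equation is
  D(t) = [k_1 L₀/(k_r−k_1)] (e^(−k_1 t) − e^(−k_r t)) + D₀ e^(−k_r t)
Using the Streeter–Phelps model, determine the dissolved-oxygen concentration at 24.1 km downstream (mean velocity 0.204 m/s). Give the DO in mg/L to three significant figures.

DO ≈ 4.11 mg/L

Travel time t = x/v = 24.1 km / (0.204 m/s) = 24100 m / 0.204 m/s = 118100 s = 1.367 d.
k_1 L₀/(k_r−k_1) = 0.375×43.4/(1.98−0.375) = 16.27/1.605 = 10.14 mg/L.
e^(−k_1 t) = e^(−0.375×1.367) = 0.5988; e^(−k_r t) = e^(−1.98×1.367) = 0.06672.
D = 10.14 × (0.5988 − 0.06672) + 3.94 × 0.06672 = 5.396 + 0.2629 = 5.659 mg/L.
DO = C_s − D = 9.77 − 5.659 = 4.111 mg/L.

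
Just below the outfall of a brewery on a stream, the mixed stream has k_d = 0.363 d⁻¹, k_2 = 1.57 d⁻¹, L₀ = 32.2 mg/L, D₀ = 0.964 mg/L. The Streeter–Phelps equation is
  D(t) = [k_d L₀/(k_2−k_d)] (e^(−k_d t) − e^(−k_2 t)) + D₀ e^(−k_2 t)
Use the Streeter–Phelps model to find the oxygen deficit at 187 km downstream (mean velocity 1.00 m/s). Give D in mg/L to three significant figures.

Travel time t = x/v = 187 km / (1.00 m/s) = 187000 m / 1.00 m/s = 187000 s = 2.164 d.
k_d L₀/(k_2−k_d) = 0.363×32.2/(1.57−0.363) = 11.69/1.207 = 9.684 mg/L.
e^(−k_d t) = e^(−0.363×2.164) = 0.4558; e^(−k_2 t) = e^(−1.57×2.164) = 0.03344.
D = 9.684 × (0.4558 − 0.03344) + 0.964 × 0.03344 = 4.090 + 0.03224 = 4.123 mg/L.

D ≈ 4.12 mg/L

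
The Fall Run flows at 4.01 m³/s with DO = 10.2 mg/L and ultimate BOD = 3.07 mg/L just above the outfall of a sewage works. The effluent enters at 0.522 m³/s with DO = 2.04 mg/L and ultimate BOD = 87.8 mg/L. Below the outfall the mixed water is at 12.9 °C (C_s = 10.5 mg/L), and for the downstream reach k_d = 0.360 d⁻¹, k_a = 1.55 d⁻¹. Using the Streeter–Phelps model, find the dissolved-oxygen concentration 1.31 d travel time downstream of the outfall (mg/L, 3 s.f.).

Mixed DO = (4.01×10.2 + 0.522×2.04)/(4.01+0.522) = 41.97/4.532 = 9.260 mg/L.
Mixed L₀ = (4.01×3.07 + 0.522×87.8)/(4.532) = 58.14/4.532 = 12.83 mg/L.
Initial deficit D₀ = C_s − DO₀ = 10.5 − 9.260 = 1.240 mg/L.
D(1.31) = [0.360×12.83/(1.55−0.360)](e^(−0.360×1.31) − e^(−1.55×1.31)) + 1.240 e^(−1.55×1.31)
= 3.881 × (0.6240 − 0.1313) + 1.240 × 0.1313 = 2.075 mg/L.
DO = 10.5 − 2.075 = 8.425 mg/L.

DO ≈ 8.42 mg/L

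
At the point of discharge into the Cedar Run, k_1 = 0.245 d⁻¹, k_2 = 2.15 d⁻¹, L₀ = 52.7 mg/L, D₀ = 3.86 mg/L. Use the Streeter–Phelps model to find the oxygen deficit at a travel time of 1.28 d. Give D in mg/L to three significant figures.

D ≈ 4.77 mg/L

k_1 L₀/(k_2−k_1) = 0.245×52.7/(2.15−0.245) = 12.91/1.905 = 6.778 mg/L.
e^(−k_1 t) = e^(−0.245×1.280) = 0.7308; e^(−k_2 t) = e^(−2.15×1.280) = 0.06380.
D = 6.778 × (0.7308 − 0.06380) + 3.86 × 0.06380 = 4.521 + 0.2463 = 4.767 mg/L.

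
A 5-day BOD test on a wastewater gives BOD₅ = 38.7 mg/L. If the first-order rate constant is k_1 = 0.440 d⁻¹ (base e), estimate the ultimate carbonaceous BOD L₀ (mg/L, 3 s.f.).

BOD₅ = L₀(1 − e^(−5k_1)) ⇒ L₀ = BOD₅ / (1 − e^(−5×0.440))
= 38.7 / (1 − 0.1108) = 38.7 / 0.8892 = 43.52 mg/L.

L₀ ≈ 43.5 mg/L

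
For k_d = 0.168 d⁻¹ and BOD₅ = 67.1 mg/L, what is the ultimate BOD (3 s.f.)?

L₀ ≈ 118 mg/L

BOD₅ = L₀(1 − e^(−5k_d)) ⇒ L₀ = BOD₅ / (1 − e^(−5×0.168))
= 67.1 / (1 − 0.4317) = 67.1 / 0.5683 = 118.1 mg/L.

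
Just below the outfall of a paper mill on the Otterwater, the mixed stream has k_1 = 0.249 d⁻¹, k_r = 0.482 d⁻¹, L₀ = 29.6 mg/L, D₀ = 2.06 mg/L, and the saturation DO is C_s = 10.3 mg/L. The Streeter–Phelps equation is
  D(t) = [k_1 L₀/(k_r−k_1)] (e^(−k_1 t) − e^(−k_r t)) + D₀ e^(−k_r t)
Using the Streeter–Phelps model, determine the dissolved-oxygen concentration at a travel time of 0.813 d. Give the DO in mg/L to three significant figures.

DO ≈ 4.45 mg/L

k_1 L₀/(k_r−k_1) = 0.249×29.6/(0.482−0.249) = 7.370/0.2330 = 31.63 mg/L.
e^(−k_1 t) = e^(−0.249×0.8130) = 0.8167; e^(−k_r t) = e^(−0.482×0.8130) = 0.6758.
D = 31.63 × (0.8167 − 0.6758) + 2.06 × 0.6758 = 4.458 + 1.392 = 5.851 mg/L.
DO = C_s − D = 10.3 − 5.851 = 4.449 mg/L.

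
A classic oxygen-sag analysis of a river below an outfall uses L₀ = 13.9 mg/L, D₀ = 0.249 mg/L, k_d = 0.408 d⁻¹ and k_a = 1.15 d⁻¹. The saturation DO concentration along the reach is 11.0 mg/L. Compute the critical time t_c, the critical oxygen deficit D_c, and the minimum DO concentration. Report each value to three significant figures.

t_c ≈ 1.35 d; D_c ≈ 2.84 mg/L; min DO ≈ 8.16 mg/L

At the critical point dD/dt = 0, so k_d L₀ e^(−k_d t) = k_a D. Substituting D(t) from the Streeter–Phelps equation and solving for t gives
t_c = ln[(k_a/k_d)(1 − D₀(k_a−k_d)/(k_d L₀))] / (k_a−k_d).
Here k_a−k_d = 0.7420 d⁻¹ and 1 − D₀(k_a−k_d)/(k_d L₀) = 1 − 0.249×0.7420/(0.408×13.9) = 0.9674, so
t_c = ln(2.819 × 0.9674) / 0.7420 = 1.003 / 0.7420 = 1.352 d.
D_c = (k_d/k_a) L₀ e^(−k_d t_c) = (0.408/1.15) × 13.9 × e^(−0.408×1.352) = 0.3548 × 13.9 × 0.5760 = 2.841 mg/L.
Minimum DO = C_s − D_c = 11.0 − 2.841 = 8.159 mg/L.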